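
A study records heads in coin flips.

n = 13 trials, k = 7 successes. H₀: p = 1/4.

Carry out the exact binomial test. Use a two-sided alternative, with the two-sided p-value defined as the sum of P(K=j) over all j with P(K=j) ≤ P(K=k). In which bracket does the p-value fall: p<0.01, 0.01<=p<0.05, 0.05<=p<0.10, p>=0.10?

p-value bracket: 0.01<=p<0.05

Exact binomial: n=13, k=7, p₀=1/4=0.2500
P(X=j) = C(n,j)·p₀^j·(1−p₀)^(n−j); p = Σ P(X=j) over j with P(X=j) ≤ P(X=7)
p-value (two-sided) = 0.02429
→ bracket: 0.01<=p<0.05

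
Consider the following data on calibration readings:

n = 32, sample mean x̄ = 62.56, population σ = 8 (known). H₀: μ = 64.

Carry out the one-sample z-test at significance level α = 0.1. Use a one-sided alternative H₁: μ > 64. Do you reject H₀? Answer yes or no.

reject H₀: no

SE = σ/√n = 8/√32 = 1.4142
z = (x̄−μ₀)/SE = (62.56−64)/1.4142 = -1.0182
p-value (one-sided, H₁ greater) = 0.84572
At α=0.1: p ≥ α → fail to reject H₀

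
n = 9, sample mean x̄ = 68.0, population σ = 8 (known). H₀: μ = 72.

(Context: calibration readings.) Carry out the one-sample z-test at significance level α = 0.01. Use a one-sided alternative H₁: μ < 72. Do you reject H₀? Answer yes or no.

SE = σ/√n = 8/√9 = 2.6667
z = (x̄−μ₀)/SE = (68.0−72)/2.6667 = -1.5000
p-value (one-sided, H₁ less) = 0.06681
At α=0.01: p ≥ α → fail to reject H₀

reject H₀: no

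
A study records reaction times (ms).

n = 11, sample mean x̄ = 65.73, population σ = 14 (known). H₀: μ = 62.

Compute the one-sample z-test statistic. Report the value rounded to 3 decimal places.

test statistic = 0.884

SE = σ/√n = 14/√11 = 4.2212
z = (x̄−μ₀)/SE = (65.73−62)/4.2212 = 0.8836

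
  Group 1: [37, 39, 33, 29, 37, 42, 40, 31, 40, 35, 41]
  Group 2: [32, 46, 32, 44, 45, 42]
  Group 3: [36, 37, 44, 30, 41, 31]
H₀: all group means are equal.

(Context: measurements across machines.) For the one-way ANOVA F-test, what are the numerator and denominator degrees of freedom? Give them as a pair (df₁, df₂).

k = 3 groups, N = 23 total
df = (k−1, N−k) = (3−1, 23−3) = (2, 20)

degrees of freedom = [2, 20]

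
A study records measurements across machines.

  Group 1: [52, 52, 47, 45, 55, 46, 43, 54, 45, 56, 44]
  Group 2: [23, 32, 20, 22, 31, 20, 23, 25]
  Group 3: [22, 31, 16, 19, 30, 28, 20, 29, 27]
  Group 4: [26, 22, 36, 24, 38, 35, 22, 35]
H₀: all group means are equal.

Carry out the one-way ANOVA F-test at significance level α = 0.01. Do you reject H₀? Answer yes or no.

Group means [49.00, 24.50, 24.67, 29.75], grand mean 33.194
SSB = Σnᵢ(x̄ᵢ−x̄)² = 4102.139; SSW = ΣΣ(x−x̄ᵢ)² = 953.500
MSB = 4102.139/3 = 1367.3796; MSW = 953.500/32 = 29.7969
F = MSB/MSW = 45.8900
df = (3, 32)
p-value (upper-tail) = 0.00000
At α=0.01: p < α → reject H₀

reject H₀: yes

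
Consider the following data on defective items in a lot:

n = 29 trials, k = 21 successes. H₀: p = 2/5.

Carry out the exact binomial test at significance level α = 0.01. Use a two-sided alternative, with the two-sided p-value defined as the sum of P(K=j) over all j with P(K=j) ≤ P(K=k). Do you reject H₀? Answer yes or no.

reject H₀: yes

Exact binomial: n=29, k=21, p₀=2/5=0.4000
P(X=j) = C(n,j)·p₀^j·(1−p₀)^(n−j); p = Σ P(X=j) over j with P(X=j) ≤ P(X=21)
p-value (two-sided) = 0.00049
At α=0.01: p < α → reject H₀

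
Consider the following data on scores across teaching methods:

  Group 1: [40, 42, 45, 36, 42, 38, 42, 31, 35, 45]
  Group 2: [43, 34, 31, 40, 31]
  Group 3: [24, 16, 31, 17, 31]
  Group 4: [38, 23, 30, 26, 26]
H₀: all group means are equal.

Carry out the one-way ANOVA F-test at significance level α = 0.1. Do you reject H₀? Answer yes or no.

reject H₀: yes

Group means [39.60, 35.80, 23.80, 28.60], grand mean 33.480
SSB = Σnᵢ(x̄ᵢ−x̄)² = 989.040; SSW = ΣΣ(x−x̄ᵢ)² = 651.200
MSB = 989.040/3 = 329.6800; MSW = 651.200/21 = 31.0095
F = MSB/MSW = 10.6316
df = (3, 21)
p-value (upper-tail) = 0.00019
At α=0.1: p < α → reject H₀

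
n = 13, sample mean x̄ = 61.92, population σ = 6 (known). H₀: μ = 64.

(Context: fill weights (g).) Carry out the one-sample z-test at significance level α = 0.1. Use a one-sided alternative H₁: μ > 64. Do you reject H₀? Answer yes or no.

reject H₀: no

SE = σ/√n = 6/√13 = 1.6641
z = (x̄−μ₀)/SE = (61.92−64)/1.6641 = -1.2499
p-value (one-sided, H₁ greater) = 0.89434
At α=0.1: p ≥ α → fail to reject H₀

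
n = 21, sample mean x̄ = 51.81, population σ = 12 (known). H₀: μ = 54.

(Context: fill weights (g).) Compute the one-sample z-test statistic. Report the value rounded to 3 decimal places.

test statistic = -0.836

SE = σ/√n = 12/√21 = 2.6186
z = (x̄−μ₀)/SE = (51.81−54)/2.6186 = -0.8363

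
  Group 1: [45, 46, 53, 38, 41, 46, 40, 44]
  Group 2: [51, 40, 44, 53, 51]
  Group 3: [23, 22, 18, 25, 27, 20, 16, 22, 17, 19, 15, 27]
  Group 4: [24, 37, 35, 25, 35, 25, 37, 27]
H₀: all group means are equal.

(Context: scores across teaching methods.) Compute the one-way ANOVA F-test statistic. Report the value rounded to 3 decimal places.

Group means [44.12, 47.80, 20.92, 30.62], grand mean 32.970
SSB = Σnᵢ(x̄ᵢ−x̄)² = 3882.503; SSW = ΣΣ(x−x̄ᵢ)² = 698.467
MSB = 3882.503/3 = 1294.1677; MSW = 698.467/29 = 24.0851
F = MSB/MSW = 53.7332
df = (3, 29)

test statistic = 53.733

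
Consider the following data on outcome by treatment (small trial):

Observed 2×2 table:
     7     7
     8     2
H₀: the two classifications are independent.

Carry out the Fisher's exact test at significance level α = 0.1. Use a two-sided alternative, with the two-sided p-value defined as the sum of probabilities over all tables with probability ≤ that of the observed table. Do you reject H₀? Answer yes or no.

Margins: r₁=14, r₂=10, c₁=15, c₂=9, n=24
p_obs = C(14,7)·C(10,8)/C(24,15); sum pmf over tables with pmf ≤ p_obs
p-value (two-sided) = 0.20992
At α=0.1: p ≥ α → fail to reject H₀

reject H₀: no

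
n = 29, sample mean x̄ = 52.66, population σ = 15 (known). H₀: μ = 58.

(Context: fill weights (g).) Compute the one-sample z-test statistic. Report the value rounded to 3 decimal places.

SE = σ/√n = 15/√29 = 2.7854
z = (x̄−μ₀)/SE = (52.66−58)/2.7854 = -1.9171

test statistic = -1.917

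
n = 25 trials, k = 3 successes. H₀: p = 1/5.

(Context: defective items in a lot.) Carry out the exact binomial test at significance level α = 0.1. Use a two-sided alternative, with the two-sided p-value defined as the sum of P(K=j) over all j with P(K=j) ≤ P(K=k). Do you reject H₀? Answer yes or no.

reject H₀: no

Exact binomial: n=25, k=3, p₀=1/5=0.2000
P(X=j) = C(n,j)·p₀^j·(1−p₀)^(n−j); p = Σ P(X=j) over j with P(X=j) ≤ P(X=3)
p-value (two-sided) = 0.45396
At α=0.1: p ≥ α → fail to reject H₀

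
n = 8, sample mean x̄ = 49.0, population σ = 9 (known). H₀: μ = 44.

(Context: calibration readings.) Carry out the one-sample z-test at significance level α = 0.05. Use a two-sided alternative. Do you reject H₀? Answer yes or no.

reject H₀: no

SE = σ/√n = 9/√8 = 3.1820
z = (x̄−μ₀)/SE = (49.0−44)/3.1820 = 1.5713
p-value (two-sided) = 0.11610
At α=0.05: p ≥ α → fail to reject H₀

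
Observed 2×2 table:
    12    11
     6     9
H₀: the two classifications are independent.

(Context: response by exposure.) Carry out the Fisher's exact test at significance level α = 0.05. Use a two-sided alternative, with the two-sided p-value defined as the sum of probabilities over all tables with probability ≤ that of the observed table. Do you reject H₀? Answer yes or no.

reject H₀: no

Margins: r₁=23, r₂=15, c₁=18, c₂=20, n=38
p_obs = C(23,12)·C(15,6)/C(38,18); sum pmf over tables with pmf ≤ p_obs
p-value (two-sided) = 0.52163
At α=0.05: p ≥ α → fail to reject H₀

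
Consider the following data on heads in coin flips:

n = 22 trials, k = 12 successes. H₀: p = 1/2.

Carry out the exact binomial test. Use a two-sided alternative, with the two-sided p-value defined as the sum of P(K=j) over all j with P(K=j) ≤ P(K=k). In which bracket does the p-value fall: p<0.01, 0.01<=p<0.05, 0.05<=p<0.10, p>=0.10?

p-value bracket: p>=0.10

Exact binomial: n=22, k=12, p₀=1/2=0.5000
P(X=j) = C(n,j)·p₀^j·(1−p₀)^(n−j); p = Σ P(X=j) over j with P(X=j) ≤ P(X=12)
p-value (two-sided) = 0.83181
→ bracket: p>=0.10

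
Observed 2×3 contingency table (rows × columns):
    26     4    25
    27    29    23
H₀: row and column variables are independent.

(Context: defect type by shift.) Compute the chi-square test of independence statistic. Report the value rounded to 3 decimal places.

Row totals [55, 79], col totals [53, 33, 48], n=134
χ² = (26−21.75)²/21.75 + (4−13.54)²/13.54 + (25−19.70)²/19.70 + (27−31.25)²/31.25 + (29−19.46)²/19.46 + (23−28.30)²/28.30 = 15.2317
df = 2

test statistic = 15.232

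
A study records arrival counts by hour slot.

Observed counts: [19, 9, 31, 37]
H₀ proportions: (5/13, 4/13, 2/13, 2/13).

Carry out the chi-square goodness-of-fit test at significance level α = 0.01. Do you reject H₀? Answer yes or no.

reject H₀: yes

n = 96; E_i = n·p_i = [36.92, 29.54, 14.77, 14.77]
χ² = (19−36.92)²/36.92 + (9−29.54)²/29.54 + (31−14.77)²/14.77 + (37−14.77)²/14.77 = 74.2797
df = 3
p-value (upper-tail) = 0.00000
At α=0.01: p < α → reject H₀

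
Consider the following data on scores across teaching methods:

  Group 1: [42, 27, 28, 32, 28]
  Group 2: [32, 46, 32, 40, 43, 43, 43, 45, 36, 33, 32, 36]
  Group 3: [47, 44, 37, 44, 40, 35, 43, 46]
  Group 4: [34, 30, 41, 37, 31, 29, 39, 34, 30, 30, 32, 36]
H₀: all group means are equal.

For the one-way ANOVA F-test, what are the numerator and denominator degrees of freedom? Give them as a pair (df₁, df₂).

degrees of freedom = [3, 33]

k = 4 groups, N = 37 total
df = (k−1, N−k) = (4−1, 37−4) = (3, 33)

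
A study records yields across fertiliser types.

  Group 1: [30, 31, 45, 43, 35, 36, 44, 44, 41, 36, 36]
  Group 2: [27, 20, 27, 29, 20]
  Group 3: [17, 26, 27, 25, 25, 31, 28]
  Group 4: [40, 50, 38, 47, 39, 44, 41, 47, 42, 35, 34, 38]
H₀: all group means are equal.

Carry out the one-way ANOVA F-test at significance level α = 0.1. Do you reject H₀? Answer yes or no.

reject H₀: yes

Group means [38.27, 24.60, 25.57, 41.25], grand mean 34.800
SSB = Σnᵢ(x̄ᵢ−x̄)² = 1748.254; SSW = ΣΣ(x−x̄ᵢ)² = 743.346
MSB = 1748.254/3 = 582.7513; MSW = 743.346/31 = 23.9789
F = MSB/MSW = 24.3027
df = (3, 31)
p-value (upper-tail) = 0.00000
At α=0.1: p < α → reject H₀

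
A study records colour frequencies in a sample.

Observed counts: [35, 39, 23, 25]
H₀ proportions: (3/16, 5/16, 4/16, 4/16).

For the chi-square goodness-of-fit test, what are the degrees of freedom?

degrees of freedom = 3

df = k − 1 = 4 − 1 = 3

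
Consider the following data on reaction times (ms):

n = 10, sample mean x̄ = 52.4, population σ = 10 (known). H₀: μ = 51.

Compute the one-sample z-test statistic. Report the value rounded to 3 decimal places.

test statistic = 0.443

SE = σ/√n = 10/√10 = 3.1623
z = (x̄−μ₀)/SE = (52.4−51)/3.1623 = 0.4427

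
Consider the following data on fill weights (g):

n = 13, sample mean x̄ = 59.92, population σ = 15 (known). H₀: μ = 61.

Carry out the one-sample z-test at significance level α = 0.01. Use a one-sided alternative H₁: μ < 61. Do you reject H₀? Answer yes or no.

SE = σ/√n = 15/√13 = 4.1603
z = (x̄−μ₀)/SE = (59.92−61)/4.1603 = -0.2596
p-value (one-sided, H₁ less) = 0.39759
At α=0.01: p ≥ α → fail to reject H₀

reject H₀: no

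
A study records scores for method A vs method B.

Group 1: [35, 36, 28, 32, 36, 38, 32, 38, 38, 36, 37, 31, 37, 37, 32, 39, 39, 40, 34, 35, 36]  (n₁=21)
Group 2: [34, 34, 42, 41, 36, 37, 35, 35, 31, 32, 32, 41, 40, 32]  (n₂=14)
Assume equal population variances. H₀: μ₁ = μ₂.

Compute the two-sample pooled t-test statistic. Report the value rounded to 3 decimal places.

x̄₁=35.524, s₁=3.060, n₁=21
x̄₂=35.857, s₂=3.780, n₂=14
s_p² = [20·3.060² + 13·3.780²]/33 = 11.3016
SE = √(s_p²·(1/21+1/14)) = 1.1599
t = (35.524−35.857)/1.1599 = -0.2874
df = 33

test statistic = -0.287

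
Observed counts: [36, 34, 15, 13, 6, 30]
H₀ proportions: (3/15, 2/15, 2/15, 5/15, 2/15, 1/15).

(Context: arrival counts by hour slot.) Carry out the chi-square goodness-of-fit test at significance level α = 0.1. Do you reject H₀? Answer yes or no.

n = 134; E_i = n·p_i = [26.80, 17.87, 17.87, 44.67, 17.87, 8.93]
χ² = (36−26.80)²/26.80 + (34−17.87)²/17.87 + (15−17.87)²/17.87 + (13−44.67)²/44.67 + (6−17.87)²/17.87 + (30−8.93)²/8.93 = 98.1978
df = 5
p-value (upper-tail) = 0.00000
At α=0.1: p < α → reject H₀

reject H₀: yes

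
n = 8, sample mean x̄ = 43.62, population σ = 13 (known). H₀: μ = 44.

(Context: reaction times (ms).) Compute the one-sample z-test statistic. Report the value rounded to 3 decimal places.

test statistic = -0.083

SE = σ/√n = 13/√8 = 4.5962
z = (x̄−μ₀)/SE = (43.62−44)/4.5962 = -0.0827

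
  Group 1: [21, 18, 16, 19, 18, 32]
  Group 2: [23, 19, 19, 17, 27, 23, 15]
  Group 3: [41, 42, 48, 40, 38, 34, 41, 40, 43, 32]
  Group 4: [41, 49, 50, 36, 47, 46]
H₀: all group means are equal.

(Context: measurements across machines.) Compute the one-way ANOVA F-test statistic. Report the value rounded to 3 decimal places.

test statistic = 46.495

Group means [20.67, 20.43, 39.90, 44.83], grand mean 32.241
SSB = Σnᵢ(x̄ᵢ−x̄)² = 3318.529; SSW = ΣΣ(x−x̄ᵢ)² = 594.781
MSB = 3318.529/3 = 1106.1765; MSW = 594.781/25 = 23.7912
F = MSB/MSW = 46.4951
df = (3, 25)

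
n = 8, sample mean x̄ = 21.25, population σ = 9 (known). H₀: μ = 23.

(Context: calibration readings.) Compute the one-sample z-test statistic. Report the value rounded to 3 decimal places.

test statistic = -0.550

SE = σ/√n = 9/√8 = 3.1820
z = (x̄−μ₀)/SE = (21.25−23)/3.1820 = -0.5500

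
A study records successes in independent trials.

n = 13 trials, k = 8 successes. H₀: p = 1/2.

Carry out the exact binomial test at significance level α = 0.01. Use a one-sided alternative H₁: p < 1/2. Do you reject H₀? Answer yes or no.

Exact binomial: n=13, k=8, p₀=1/2=0.5000
P(X≤8) from Σ C(n,i)·p₀^i·(1−p₀)^(n−i)
p-value (one-sided, H₁ less) = 0.86658
At α=0.01: p ≥ α → fail to reject H₀

reject H₀: no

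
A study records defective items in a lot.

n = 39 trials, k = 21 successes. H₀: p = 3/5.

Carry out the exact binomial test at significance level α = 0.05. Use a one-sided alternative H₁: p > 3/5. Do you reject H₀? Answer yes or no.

Exact binomial: n=39, k=21, p₀=3/5=0.6000
P(X≥21) from Σ C(n,i)·p₀^i·(1−p₀)^(n−i)
p-value (one-sided, H₁ greater) = 0.82867
At α=0.05: p ≥ α → fail to reject H₀

reject H₀: no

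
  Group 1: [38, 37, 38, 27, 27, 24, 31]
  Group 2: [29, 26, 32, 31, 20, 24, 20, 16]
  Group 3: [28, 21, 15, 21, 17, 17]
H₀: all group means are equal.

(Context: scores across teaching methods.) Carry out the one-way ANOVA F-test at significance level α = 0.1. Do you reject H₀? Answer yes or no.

reject H₀: yes

Group means [31.71, 24.75, 19.83], grand mean 25.667
SSB = Σnᵢ(x̄ᵢ−x̄)² = 466.905; SSW = ΣΣ(x−x̄ᵢ)² = 553.762
MSB = 466.905/2 = 233.4524; MSW = 553.762/18 = 30.7646
F = MSB/MSW = 7.5884
df = (2, 18)
p-value (upper-tail) = 0.00407
At α=0.1: p < α → reject H₀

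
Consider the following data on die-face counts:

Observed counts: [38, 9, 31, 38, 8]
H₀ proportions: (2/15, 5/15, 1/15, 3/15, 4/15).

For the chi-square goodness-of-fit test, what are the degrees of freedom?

degrees of freedom = 4

df = k − 1 = 5 − 1 = 4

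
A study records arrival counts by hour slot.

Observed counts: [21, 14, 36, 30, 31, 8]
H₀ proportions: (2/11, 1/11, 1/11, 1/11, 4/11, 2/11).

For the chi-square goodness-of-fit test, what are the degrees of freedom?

df = k − 1 = 6 − 1 = 5

degrees of freedom = 5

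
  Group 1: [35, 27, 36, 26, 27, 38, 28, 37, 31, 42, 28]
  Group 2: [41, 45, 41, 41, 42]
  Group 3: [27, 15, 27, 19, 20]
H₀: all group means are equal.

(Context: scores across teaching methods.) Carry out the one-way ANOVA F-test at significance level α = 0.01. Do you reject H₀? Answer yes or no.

Group means [32.27, 42.00, 21.60], grand mean 32.048
SSB = Σnᵢ(x̄ᵢ−x̄)² = 1041.571; SSW = ΣΣ(x−x̄ᵢ)² = 427.382
MSB = 1041.571/2 = 520.7853; MSW = 427.382/18 = 23.7434
F = MSB/MSW = 21.9339
df = (2, 18)
p-value (upper-tail) = 0.00001
At α=0.01: p < α → reject H₀

reject H₀: yes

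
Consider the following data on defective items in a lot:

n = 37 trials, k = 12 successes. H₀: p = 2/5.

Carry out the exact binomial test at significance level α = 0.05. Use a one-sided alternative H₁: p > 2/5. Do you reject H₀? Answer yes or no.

reject H₀: no

Exact binomial: n=37, k=12, p₀=2/5=0.4000
P(X≥12) from Σ C(n,i)·p₀^i·(1−p₀)^(n−i)
p-value (one-sided, H₁ greater) = 0.86665
At α=0.05: p ≥ α → fail to reject H₀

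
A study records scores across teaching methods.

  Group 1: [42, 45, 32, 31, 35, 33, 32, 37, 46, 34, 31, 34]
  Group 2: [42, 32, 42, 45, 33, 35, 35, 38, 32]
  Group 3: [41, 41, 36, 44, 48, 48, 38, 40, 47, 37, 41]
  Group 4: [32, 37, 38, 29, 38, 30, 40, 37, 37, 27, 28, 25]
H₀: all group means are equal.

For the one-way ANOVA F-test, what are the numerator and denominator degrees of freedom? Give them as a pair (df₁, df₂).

k = 4 groups, N = 44 total
df = (k−1, N−k) = (4−1, 44−4) = (3, 40)

degrees of freedom = [3, 40]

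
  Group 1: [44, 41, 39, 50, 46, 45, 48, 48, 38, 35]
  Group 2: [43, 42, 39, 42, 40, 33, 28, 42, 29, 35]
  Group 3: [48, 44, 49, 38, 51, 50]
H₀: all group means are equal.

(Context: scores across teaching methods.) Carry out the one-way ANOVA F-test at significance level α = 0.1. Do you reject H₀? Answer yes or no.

reject H₀: yes

Group means [43.40, 37.30, 46.67], grand mean 41.808
SSB = Σnᵢ(x̄ᵢ−x̄)² = 370.205; SSW = ΣΣ(x−x̄ᵢ)² = 627.833
MSB = 370.205/2 = 185.1026; MSW = 627.833/23 = 27.2971
F = MSB/MSW = 6.7810
df = (2, 23)
p-value (upper-tail) = 0.00484
At α=0.1: p < α → reject H₀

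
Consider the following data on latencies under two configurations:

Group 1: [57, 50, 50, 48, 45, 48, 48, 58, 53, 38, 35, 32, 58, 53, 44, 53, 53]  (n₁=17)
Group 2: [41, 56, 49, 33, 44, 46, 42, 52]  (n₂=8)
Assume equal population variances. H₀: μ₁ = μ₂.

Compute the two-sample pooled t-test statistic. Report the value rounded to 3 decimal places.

test statistic = 0.945

x̄₁=48.412, s₁=7.649, n₁=17
x̄₂=45.375, s₂=7.130, n₂=8
s_p² = [16·7.649² + 7·7.130²]/23 = 56.1736
SE = √(s_p²·(1/17+1/8)) = 3.2134
t = (48.412−45.375)/3.2134 = 0.9450
df = 23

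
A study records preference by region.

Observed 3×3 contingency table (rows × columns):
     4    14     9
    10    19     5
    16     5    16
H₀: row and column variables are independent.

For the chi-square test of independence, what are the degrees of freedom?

degrees of freedom = 4

df = (r−1)(c−1) = (3−1)·(3−1) = 4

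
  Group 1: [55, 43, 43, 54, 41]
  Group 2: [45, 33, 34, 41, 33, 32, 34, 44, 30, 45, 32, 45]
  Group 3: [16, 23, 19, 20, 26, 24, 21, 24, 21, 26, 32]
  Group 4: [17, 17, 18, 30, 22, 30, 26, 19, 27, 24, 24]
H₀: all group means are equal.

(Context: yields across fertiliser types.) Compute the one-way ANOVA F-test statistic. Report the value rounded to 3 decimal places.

test statistic = 36.976

Group means [47.20, 37.33, 22.91, 23.09], grand mean 30.513
SSB = Σnᵢ(x̄ᵢ−x̄)² = 3192.459; SSW = ΣΣ(x−x̄ᵢ)² = 1007.285
MSB = 3192.459/3 = 1064.1529; MSW = 1007.285/35 = 28.7796
F = MSB/MSW = 36.9760
df = (3, 35)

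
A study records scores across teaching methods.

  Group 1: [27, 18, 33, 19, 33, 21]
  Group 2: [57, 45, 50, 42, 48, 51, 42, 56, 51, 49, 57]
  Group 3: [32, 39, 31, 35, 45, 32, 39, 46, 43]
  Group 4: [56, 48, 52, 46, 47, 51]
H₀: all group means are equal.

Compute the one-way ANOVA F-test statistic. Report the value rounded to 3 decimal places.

Group means [25.17, 49.82, 38.00, 50.00], grand mean 41.906
SSB = Σnᵢ(x̄ᵢ−x̄)² = 2900.249; SSW = ΣΣ(x−x̄ᵢ)² = 866.470
MSB = 2900.249/3 = 966.7497; MSW = 866.470/28 = 30.9453
F = MSB/MSW = 31.2406
df = (3, 28)

test statistic = 31.241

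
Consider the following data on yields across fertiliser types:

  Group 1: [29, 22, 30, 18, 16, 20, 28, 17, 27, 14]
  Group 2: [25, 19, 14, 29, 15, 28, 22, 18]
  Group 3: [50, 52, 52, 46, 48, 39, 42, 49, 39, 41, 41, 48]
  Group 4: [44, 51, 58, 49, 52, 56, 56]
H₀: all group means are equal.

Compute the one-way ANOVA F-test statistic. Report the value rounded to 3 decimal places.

test statistic = 76.157

Group means [22.10, 21.25, 45.58, 52.29], grand mean 35.243
SSB = Σnᵢ(x̄ᵢ−x̄)² = 6610.066; SSW = ΣΣ(x−x̄ᵢ)² = 954.745
MSB = 6610.066/3 = 2203.3552; MSW = 954.745/33 = 28.9317
F = MSB/MSW = 76.1572
df = (3, 33)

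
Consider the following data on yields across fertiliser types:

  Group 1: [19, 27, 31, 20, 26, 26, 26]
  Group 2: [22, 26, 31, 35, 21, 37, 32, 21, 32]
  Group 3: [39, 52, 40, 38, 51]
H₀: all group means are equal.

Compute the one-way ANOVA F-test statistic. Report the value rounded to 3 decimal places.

test statistic = 17.255

Group means [25.00, 28.56, 44.00], grand mean 31.048
SSB = Σnᵢ(x̄ᵢ−x̄)² = 1150.730; SSW = ΣΣ(x−x̄ᵢ)² = 600.222
MSB = 1150.730/2 = 575.3651; MSW = 600.222/18 = 33.3457
F = MSB/MSW = 17.2546
df = (2, 18)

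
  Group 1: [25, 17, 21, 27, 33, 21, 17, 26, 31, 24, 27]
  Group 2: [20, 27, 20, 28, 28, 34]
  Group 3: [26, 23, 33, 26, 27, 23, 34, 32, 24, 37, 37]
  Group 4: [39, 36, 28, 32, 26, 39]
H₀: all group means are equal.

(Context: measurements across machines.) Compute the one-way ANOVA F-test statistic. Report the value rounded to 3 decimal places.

Group means [24.45, 26.17, 29.27, 33.33], grand mean 27.882
SSB = Σnᵢ(x̄ᵢ−x̄)² = 346.454; SSW = ΣΣ(x−x̄ᵢ)² = 863.076
MSB = 346.454/3 = 115.4846; MSW = 863.076/30 = 28.7692
F = MSB/MSW = 4.0142
df = (3, 30)

test statistic = 4.014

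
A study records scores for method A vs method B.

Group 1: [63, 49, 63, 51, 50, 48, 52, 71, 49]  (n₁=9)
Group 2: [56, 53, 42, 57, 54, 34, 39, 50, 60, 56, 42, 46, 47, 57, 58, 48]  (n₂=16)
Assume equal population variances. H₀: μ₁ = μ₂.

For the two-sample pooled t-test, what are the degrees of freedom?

df = n₁ + n₂ − 2 = 9 + 16 − 2 = 23

degrees of freedom = 23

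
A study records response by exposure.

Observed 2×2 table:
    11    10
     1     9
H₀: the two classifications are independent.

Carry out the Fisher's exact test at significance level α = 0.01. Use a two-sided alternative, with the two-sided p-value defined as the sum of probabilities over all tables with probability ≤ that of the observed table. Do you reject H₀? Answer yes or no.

Margins: r₁=21, r₂=10, c₁=12, c₂=19, n=31
p_obs = C(21,11)·C(10,1)/C(31,12); sum pmf over tables with pmf ≤ p_obs
p-value (two-sided) = 0.04638
At α=0.01: p ≥ α → fail to reject H₀

reject H₀: no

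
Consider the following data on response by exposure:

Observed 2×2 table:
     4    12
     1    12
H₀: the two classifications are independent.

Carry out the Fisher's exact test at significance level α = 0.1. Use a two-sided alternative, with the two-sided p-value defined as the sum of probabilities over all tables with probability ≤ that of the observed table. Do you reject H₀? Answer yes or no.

Margins: r₁=16, r₂=13, c₁=5, c₂=24, n=29
p_obs = C(16,4)·C(13,1)/C(29,5); sum pmf over tables with pmf ≤ p_obs
p-value (two-sided) = 0.34319
At α=0.1: p ≥ α → fail to reject H₀

reject H₀: no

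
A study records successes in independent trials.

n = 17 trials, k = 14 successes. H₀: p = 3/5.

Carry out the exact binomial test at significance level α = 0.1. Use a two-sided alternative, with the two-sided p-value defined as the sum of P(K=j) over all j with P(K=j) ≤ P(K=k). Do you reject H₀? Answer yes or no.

Exact binomial: n=17, k=14, p₀=3/5=0.6000
P(X=j) = C(n,j)·p₀^j·(1−p₀)^(n−j); p = Σ P(X=j) over j with P(X=j) ≤ P(X=14)
p-value (two-sided) = 0.08124
At α=0.1: p < α → reject H₀

reject H₀: yes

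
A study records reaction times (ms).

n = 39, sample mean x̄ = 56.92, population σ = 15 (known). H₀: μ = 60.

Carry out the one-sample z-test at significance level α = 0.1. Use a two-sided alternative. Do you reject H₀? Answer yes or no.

SE = σ/√n = 15/√39 = 2.4019
z = (x̄−μ₀)/SE = (56.92−60)/2.4019 = -1.2823
p-value (two-sided) = 0.19974
At α=0.1: p ≥ α → fail to reject H₀

reject H₀: no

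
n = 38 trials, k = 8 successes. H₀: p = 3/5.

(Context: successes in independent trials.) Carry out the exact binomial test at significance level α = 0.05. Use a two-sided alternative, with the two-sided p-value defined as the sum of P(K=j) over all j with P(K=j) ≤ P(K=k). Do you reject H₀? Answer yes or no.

Exact binomial: n=38, k=8, p₀=3/5=0.6000
P(X=j) = C(n,j)·p₀^j·(1−p₀)^(n−j); p = Σ P(X=j) over j with P(X=j) ≤ P(X=8)
p-value (two-sided) = 0.00000
At α=0.05: p < α → reject H₀

reject H₀: yes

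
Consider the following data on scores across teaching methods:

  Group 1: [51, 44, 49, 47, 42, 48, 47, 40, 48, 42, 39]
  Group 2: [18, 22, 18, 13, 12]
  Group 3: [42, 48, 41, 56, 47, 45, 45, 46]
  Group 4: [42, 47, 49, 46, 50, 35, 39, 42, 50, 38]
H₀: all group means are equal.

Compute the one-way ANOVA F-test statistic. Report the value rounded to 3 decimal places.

test statistic = 54.863

Group means [45.18, 16.60, 46.25, 43.80], grand mean 40.824
SSB = Σnᵢ(x̄ᵢ−x̄)² = 3467.005; SSW = ΣΣ(x−x̄ᵢ)² = 631.936
MSB = 3467.005/3 = 1155.6683; MSW = 631.936/30 = 21.0645
F = MSB/MSW = 54.8632
df = (3, 30)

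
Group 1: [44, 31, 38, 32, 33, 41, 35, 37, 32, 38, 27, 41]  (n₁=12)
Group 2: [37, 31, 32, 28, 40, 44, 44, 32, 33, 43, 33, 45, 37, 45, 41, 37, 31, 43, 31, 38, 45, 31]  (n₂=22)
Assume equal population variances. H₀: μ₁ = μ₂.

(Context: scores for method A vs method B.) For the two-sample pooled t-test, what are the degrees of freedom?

degrees of freedom = 32

df = n₁ + n₂ − 2 = 12 + 22 − 2 = 32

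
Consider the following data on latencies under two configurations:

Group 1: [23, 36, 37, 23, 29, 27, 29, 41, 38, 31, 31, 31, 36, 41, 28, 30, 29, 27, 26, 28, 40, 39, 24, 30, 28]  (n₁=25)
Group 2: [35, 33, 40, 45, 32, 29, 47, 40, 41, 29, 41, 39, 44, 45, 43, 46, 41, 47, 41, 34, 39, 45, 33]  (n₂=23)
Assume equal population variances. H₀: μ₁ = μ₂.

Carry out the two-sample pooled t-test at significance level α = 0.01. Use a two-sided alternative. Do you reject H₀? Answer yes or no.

reject H₀: yes

x̄₁=31.280, s₁=5.601, n₁=25
x̄₂=39.522, s₂=5.640, n₂=23
s_p² = [24·5.601² + 22·5.640²]/46 = 31.5822
SE = √(s_p²·(1/25+1/23)) = 1.6237
t = (31.280−39.522)/1.6237 = -5.0759
df = 46
p-value (two-sided) = 0.00001
At α=0.01: p < α → reject H₀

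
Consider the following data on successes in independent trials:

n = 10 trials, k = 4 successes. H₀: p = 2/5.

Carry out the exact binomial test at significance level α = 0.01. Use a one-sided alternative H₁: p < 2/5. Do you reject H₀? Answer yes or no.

reject H₀: no

Exact binomial: n=10, k=4, p₀=2/5=0.4000
P(X≤4) from Σ C(n,i)·p₀^i·(1−p₀)^(n−i)
p-value (one-sided, H₁ less) = 0.63310
At α=0.01: p ≥ α → fail to reject H₀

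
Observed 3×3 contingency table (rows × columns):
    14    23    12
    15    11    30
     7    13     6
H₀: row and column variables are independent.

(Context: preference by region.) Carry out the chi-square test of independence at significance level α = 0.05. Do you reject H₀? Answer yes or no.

reject H₀: yes

Row totals [49, 56, 26], col totals [36, 47, 48], n=131
χ² = (14−13.47)²/13.47 + (23−17.58)²/17.58 + (12−17.95)²/17.95 + (15−15.39)²/15.39 + (11−20.09)²/20.09 + (30−20.52)²/20.52 + (7−7.15)²/7.15 + (13−9.33)²/9.33 + (6−9.53)²/9.53 = 14.9250
df = 4
p-value (upper-tail) = 0.00486
At α=0.05: p < α → reject H₀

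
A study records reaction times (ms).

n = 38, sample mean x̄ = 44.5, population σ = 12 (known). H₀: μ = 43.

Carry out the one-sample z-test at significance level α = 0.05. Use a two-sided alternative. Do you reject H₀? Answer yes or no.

reject H₀: no

SE = σ/√n = 12/√38 = 1.9467
z = (x̄−μ₀)/SE = (44.5−43)/1.9467 = 0.7706
p-value (two-sided) = 0.44097
At α=0.05: p ≥ α → fail to reject H₀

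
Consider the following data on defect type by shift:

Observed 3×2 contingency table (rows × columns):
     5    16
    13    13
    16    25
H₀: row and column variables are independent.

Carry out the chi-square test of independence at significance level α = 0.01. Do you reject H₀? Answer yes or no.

reject H₀: no

Row totals [21, 26, 41], col totals [34, 54], n=88
χ² = (5−8.11)²/8.11 + (16−12.89)²/12.89 + (13−10.05)²/10.05 + (13−15.95)²/15.95 + (16−15.84)²/15.84 + (25−25.16)²/25.16 = 3.3659
df = 2
p-value (upper-tail) = 0.18582
At α=0.01: p ≥ α → fail to reject H₀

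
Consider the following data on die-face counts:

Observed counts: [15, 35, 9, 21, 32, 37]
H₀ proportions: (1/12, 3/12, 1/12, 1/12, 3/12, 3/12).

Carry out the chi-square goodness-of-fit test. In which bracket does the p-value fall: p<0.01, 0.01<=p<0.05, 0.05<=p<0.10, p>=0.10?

p-value bracket: p>=0.10

n = 149; E_i = n·p_i = [12.42, 37.25, 12.42, 12.42, 37.25, 37.25]
χ² = (15−12.42)²/12.42 + (35−37.25)²/37.25 + (9−12.42)²/12.42 + (21−12.42)²/12.42 + (32−37.25)²/37.25 + (37−37.25)²/37.25 = 8.2886
df = 5
p-value (upper-tail) = 0.14103
→ bracket: p>=0.10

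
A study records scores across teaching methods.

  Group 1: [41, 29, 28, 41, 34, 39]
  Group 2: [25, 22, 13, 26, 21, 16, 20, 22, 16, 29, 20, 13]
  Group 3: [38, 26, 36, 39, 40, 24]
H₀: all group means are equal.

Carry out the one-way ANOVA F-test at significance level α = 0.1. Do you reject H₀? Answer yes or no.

reject H₀: yes

Group means [35.33, 20.25, 33.83], grand mean 27.417
SSB = Σnᵢ(x̄ᵢ−x̄)² = 1239.417; SSW = ΣΣ(x−x̄ᵢ)² = 698.417
MSB = 1239.417/2 = 619.7083; MSW = 698.417/21 = 33.2579
F = MSB/MSW = 18.6334
df = (2, 21)
p-value (upper-tail) = 0.00002
At α=0.1: p < α → reject H₀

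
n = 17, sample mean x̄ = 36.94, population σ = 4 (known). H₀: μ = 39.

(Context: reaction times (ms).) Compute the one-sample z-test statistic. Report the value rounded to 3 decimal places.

test statistic = -2.123

SE = σ/√n = 4/√17 = 0.9701
z = (x̄−μ₀)/SE = (36.94−39)/0.9701 = -2.1234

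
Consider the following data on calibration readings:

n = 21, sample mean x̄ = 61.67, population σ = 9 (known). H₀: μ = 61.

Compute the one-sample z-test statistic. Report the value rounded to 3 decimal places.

test statistic = 0.341

SE = σ/√n = 9/√21 = 1.9640
z = (x̄−μ₀)/SE = (61.67−61)/1.9640 = 0.3411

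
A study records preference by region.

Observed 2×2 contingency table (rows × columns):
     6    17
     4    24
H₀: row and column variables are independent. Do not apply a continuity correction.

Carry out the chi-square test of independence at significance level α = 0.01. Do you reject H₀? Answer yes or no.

reject H₀: no

Row totals [23, 28], col totals [10, 41], n=51
χ² = (6−4.51)²/4.51 + (17−18.49)²/18.49 + (4−5.49)²/5.49 + (24−22.51)²/22.51 = 1.1156
df = 1
p-value (upper-tail) = 0.29086
At α=0.01: p ≥ α → fail to reject H₀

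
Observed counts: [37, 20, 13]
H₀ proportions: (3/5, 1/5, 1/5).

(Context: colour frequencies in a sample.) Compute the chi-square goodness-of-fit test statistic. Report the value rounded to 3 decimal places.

test statistic = 3.238

n = 70; E_i = n·p_i = [42.00, 14.00, 14.00]
χ² = (37−42.00)²/42.00 + (20−14.00)²/14.00 + (13−14.00)²/14.00 = 3.2381
df = 2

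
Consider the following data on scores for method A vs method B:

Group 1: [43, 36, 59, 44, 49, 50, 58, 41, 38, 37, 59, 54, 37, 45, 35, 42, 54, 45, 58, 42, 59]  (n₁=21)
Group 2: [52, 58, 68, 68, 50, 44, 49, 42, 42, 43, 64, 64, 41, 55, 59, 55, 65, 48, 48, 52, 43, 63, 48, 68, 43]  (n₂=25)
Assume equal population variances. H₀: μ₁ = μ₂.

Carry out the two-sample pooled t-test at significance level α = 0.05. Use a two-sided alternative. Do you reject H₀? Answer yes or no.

x̄₁=46.905, s₁=8.514, n₁=21
x̄₂=53.280, s₂=9.348, n₂=25
s_p² = [20·8.514² + 24·9.348²]/44 = 80.6102
SE = √(s_p²·(1/21+1/25)) = 2.6576
t = (46.905−53.280)/2.6576 = -2.3988
df = 44
p-value (two-sided) = 0.02075
At α=0.05: p < α → reject H₀

reject H₀: yes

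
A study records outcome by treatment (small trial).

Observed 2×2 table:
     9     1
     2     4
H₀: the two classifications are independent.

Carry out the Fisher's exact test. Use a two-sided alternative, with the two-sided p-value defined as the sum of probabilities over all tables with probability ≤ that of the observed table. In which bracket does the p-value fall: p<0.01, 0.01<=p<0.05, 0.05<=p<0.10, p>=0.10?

Margins: r₁=10, r₂=6, c₁=11, c₂=5, n=16
p_obs = C(10,9)·C(6,2)/C(16,11); sum pmf over tables with pmf ≤ p_obs
p-value (two-sided) = 0.03571
→ bracket: 0.01<=p<0.05

p-value bracket: 0.01<=p<0.05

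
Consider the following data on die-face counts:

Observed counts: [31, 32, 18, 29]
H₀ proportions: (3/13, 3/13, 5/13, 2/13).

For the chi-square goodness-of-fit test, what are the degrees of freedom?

df = k − 1 = 4 − 1 = 3

degrees of freedom = 3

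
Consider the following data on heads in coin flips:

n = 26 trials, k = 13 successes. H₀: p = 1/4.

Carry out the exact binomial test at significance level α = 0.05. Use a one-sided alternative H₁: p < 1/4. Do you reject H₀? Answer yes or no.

reject H₀: no

Exact binomial: n=26, k=13, p₀=1/4=0.2500
P(X≤13) from Σ C(n,i)·p₀^i·(1−p₀)^(n−i)
p-value (one-sided, H₁ less) = 0.99847
At α=0.05: p ≥ α → fail to reject H₀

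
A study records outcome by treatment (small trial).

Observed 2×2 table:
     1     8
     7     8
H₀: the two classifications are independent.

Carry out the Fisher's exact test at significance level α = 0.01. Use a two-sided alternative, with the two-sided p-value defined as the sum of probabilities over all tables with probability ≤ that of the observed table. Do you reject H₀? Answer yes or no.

Margins: r₁=9, r₂=15, c₁=8, c₂=16, n=24
p_obs = C(9,1)·C(15,7)/C(24,8); sum pmf over tables with pmf ≤ p_obs
p-value (two-sided) = 0.17818
At α=0.01: p ≥ α → fail to reject H₀

reject H₀: no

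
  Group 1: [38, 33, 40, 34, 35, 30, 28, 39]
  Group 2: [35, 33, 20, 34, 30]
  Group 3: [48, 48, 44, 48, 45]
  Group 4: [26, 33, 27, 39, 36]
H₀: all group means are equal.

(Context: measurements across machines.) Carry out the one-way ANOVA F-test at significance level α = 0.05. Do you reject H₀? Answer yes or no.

reject H₀: yes

Group means [34.62, 30.40, 46.60, 32.20], grand mean 35.783
SSB = Σnᵢ(x̄ᵢ−x̄)² = 804.838; SSW = ΣΣ(x−x̄ᵢ)² = 419.075
MSB = 804.838/3 = 268.2793; MSW = 419.075/19 = 22.0566
F = MSB/MSW = 12.1632
df = (3, 19)
p-value (upper-tail) = 0.00011
At α=0.05: p < α → reject H₀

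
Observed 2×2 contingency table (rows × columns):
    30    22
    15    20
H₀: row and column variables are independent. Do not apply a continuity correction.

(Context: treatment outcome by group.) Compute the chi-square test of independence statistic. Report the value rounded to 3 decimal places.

Row totals [52, 35], col totals [45, 42], n=87
χ² = (30−26.90)²/26.90 + (22−25.10)²/25.10 + (15−18.10)²/18.10 + (20−16.90)²/16.90 = 1.8438
df = 1

test statistic = 1.844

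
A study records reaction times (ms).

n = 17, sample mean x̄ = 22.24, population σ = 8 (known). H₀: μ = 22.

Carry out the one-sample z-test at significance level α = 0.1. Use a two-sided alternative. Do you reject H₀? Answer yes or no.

SE = σ/√n = 8/√17 = 1.9403
z = (x̄−μ₀)/SE = (22.24−22)/1.9403 = 0.1237
p-value (two-sided) = 0.90156
At α=0.1: p ≥ α → fail to reject H₀

reject H₀: no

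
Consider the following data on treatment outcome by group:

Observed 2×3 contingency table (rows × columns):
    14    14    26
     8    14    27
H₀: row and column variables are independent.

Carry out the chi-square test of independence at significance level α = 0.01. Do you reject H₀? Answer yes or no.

Row totals [54, 49], col totals [22, 28, 53], n=103
χ² = (14−11.53)²/11.53 + (14−14.68)²/14.68 + (26−27.79)²/27.79 + (8−10.47)²/10.47 + (14−13.32)²/13.32 + (27−25.21)²/25.21 = 1.4158
df = 2
p-value (upper-tail) = 0.49267
At α=0.01: p ≥ α → fail to reject H₀

reject H₀: no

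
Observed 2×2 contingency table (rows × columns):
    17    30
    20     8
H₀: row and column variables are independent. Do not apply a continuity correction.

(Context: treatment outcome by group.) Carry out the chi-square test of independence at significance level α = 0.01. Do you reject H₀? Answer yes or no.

Row totals [47, 28], col totals [37, 38], n=75
χ² = (17−23.19)²/23.19 + (30−23.81)²/23.81 + (20−13.81)²/13.81 + (8−14.19)²/14.19 = 8.7268
df = 1
p-value (upper-tail) = 0.00314
At α=0.01: p < α → reject H₀

reject H₀: yes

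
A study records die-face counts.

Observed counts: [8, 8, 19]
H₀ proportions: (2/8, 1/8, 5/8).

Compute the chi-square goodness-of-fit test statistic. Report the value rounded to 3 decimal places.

n = 35; E_i = n·p_i = [8.75, 4.38, 21.88]
χ² = (8−8.75)²/8.75 + (8−4.38)²/4.38 + (19−21.88)²/21.88 = 3.4457
df = 2

test statistic = 3.446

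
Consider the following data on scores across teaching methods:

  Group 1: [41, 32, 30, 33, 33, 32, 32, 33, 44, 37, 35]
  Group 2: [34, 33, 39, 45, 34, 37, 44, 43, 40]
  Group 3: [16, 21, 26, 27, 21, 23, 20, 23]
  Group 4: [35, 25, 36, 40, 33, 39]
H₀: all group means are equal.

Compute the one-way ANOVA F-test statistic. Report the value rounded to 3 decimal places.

test statistic = 22.253

Group means [34.73, 38.78, 22.12, 34.67], grand mean 32.824
SSB = Σnᵢ(x̄ᵢ−x̄)² = 1294.995; SSW = ΣΣ(x−x̄ᵢ)² = 581.946
MSB = 1294.995/3 = 431.6652; MSW = 581.946/30 = 19.3982
F = MSB/MSW = 22.2529
df = (3, 30)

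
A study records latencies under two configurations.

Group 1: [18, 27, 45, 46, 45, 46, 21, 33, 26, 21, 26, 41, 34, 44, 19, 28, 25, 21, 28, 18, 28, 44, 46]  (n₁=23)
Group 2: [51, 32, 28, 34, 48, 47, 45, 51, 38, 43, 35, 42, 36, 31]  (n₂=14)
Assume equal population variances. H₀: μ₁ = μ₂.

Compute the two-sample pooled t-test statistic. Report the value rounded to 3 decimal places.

x̄₁=31.739, s₁=10.480, n₁=23
x̄₂=40.071, s₂=7.661, n₂=14
s_p² = [22·10.480² + 13·7.661²]/35 = 90.8390
SE = √(s_p²·(1/23+1/14)) = 3.2308
t = (31.739−40.071)/3.2308 = -2.5790
df = 35

test statistic = -2.579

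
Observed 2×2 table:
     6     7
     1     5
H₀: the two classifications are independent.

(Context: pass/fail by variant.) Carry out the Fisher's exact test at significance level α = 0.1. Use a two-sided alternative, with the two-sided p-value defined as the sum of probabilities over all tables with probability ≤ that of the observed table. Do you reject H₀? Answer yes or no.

Margins: r₁=13, r₂=6, c₁=7, c₂=12, n=19
p_obs = C(13,6)·C(6,1)/C(19,7); sum pmf over tables with pmf ≤ p_obs
p-value (two-sided) = 0.33308
At α=0.1: p ≥ α → fail to reject H₀

reject H₀: no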